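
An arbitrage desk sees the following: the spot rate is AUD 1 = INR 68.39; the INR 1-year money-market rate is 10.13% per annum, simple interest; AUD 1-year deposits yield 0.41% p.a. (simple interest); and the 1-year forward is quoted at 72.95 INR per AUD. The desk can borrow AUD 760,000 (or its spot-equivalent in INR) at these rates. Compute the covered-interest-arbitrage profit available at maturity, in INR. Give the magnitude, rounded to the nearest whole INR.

T = 1 year.
Keep in AUD, deliver into the forward: 760,000·1.004100·72.95 = INR 55,669,312.20.
Swap to INR now, deposit: 760,000·68.39·1.101300 = INR 57,241,609.32.
The quoted forward undervalues AUD, so borrow AUD, convert to INR at spot, deposit the INR at 10.13%, and buy AUD forward at 72.95 to cover the loan.
Arbitrage profit = |55,669,312.20 − 57,241,609.32| = INR 1,572,297.

INR 1,572,297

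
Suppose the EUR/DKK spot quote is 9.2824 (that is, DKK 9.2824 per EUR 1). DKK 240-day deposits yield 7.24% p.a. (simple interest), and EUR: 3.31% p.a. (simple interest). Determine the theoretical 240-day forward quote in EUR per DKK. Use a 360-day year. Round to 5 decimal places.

0.10504

T = 240/360 years.
DKK accumulates by 1 + 0.0724×240/360 = 1.0482667.
EUR growth factor: 1 + 0.0331×240/360 = 1.0220667.
CIP: F = S · (grow DKK)/(grow EUR) = 9.2824 × 1.0482667/1.0220667 = 9.520348 DKK per EUR.
Quoted the other way: 1/9.520348 = 0.10504 EUR per DKK.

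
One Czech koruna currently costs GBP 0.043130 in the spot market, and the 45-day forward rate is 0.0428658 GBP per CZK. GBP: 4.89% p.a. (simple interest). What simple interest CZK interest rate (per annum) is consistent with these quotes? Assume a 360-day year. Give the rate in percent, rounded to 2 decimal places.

9.85%

T = 45/360 years.
By CIP, F/S equals the GBP-to-CZK growth ratio: 0.0428658/0.04313 = 0.9938743.
GBP growth factor: 1 + 0.0489×45/360 = 1.0061125.
Hence g_CZK = 1.0123136.
r = (1.0123136 − 1)/(45/360) = 0.098509 → 9.85%.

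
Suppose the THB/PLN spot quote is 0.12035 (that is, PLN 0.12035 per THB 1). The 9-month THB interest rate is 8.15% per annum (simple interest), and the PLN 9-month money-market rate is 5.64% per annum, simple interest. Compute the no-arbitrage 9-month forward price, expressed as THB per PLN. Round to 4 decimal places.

8.4592

T = 9/12 years.
PLN growth factor: 1 + 0.0564×9/12 = 1.042300.
THB accumulates by 1 + 0.0815×9/12 = 1.061125.
CIP: F = S · (grow PLN)/(grow THB) = 0.12035 × 1.042300/1.061125 = 0.1182149 PLN per THB.
Invert for THB per PLN: 1 / 0.1182149 = 8.4592.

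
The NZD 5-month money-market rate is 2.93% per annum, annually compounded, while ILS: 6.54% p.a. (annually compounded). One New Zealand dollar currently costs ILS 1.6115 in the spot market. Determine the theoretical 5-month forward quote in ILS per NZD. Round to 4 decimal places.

T = 5/12 years.
Growth of 1 ILS over T: (1 + 0.0654)^(5/12) = 1.0267474.
NZD accumulates by (1 + 0.0293)^(5/12) = 1.0121056.
So F = 1.6115 × 1.0267474 / 1.0121056 = 1.634813 (ILS/NZD).

1.6348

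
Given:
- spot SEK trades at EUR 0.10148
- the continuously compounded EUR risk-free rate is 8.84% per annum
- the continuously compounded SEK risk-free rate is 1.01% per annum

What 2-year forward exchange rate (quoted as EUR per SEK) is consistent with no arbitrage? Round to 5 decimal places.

0.11868

T = 2 years.
Growth of 1 EUR over T: e^(0.0884×2) = 1.1933924.
Growth of 1 SEK over T: e^(0.0101×2) = 1.0204054.
So F = 0.10148 × 1.1933924 / 1.0204054 = 0.1186837 (EUR/SEK).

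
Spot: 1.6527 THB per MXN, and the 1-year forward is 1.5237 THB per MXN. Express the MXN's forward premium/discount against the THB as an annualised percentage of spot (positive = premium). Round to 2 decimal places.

T = 1 year.
Period premium: (1.5237 − 1.6527)/1.6527 = -0.0780541.
×(1/T) gives -7.81% p.a.

-7.81%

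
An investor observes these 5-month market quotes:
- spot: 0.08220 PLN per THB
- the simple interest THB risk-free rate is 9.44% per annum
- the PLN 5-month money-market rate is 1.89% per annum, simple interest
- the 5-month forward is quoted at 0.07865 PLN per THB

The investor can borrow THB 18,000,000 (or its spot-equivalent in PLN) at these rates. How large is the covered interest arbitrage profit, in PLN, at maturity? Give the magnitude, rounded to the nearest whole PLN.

T = 5/12 years.
Invest the THB and cover forward: 18,000,000 × 1.039333333 × 0.07865 = PLN 1,471,384.20.
Convert at spot and invest in PLN: 18,000,000 × 0.08220 × 1.007875 = PLN 1,491,251.85.
The quoted forward undervalues THB, so borrow THB, convert to PLN at spot, deposit the PLN at 1.89%, and buy THB forward at 0.07865 to cover the loan.
Arbitrage profit = |1,471,384.20 − 1,491,251.85| = PLN 19,868.

PLN 19,868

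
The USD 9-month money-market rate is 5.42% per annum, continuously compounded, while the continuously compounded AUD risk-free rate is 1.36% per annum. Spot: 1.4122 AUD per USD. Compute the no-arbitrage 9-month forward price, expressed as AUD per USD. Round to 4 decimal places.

1.3698

T = 9/12 years.
Growth of 1 AUD over T: e^(0.0136×9/12) = 1.0102522.
Growth of 1 USD over T: e^(0.0542×9/12) = 1.0414875.
So F = 1.4122 × 1.0102522 / 1.0414875 = 1.369847 (AUD/USD).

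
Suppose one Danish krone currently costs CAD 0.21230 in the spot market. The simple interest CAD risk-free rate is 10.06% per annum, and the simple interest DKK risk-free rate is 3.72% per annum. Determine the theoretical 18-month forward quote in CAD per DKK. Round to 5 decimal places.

0.23142

T = 18/12 years.
CAD accumulates by 1 + 0.1006×18/12 = 1.150900.
Growth of 1 DKK over T: 1 + 0.0372×18/12 = 1.055800.
So F = 0.2123 × 1.150900 / 1.055800 = 0.2314227 (CAD/DKK).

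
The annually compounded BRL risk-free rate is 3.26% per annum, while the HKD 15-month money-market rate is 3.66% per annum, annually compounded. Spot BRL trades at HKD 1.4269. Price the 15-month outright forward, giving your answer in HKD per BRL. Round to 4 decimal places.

1.4338

T = 15/12 years.
Growth of 1 HKD over T: (1 + 0.0366)^(15/12) = 1.0459574.
BRL growth factor: (1 + 0.0326)^(15/12) = 1.0409147.
Forward (HKD per BRL) = 1.4269 × 1.0459574 / 1.0409147 = 1.433813.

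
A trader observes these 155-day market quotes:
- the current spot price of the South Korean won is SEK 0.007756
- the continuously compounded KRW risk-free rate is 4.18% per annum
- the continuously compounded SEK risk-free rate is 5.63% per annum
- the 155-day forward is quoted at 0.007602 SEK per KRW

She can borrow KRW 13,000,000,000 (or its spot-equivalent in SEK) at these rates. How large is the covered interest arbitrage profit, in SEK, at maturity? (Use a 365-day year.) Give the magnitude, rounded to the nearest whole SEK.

SEK 2,671,775

T = 155/365 years.
Route A — deposit KRW, sell forward: 13,000,000,000 × 1.01790916466 × 0.007602 = SEK 100,595,891.11.
Route B — convert at spot, deposit SEK: 13,000,000,000 × 0.007756 × 1.024196312 = SEK 103,267,665.75.
The quoted forward undervalues KRW, so borrow KRW, convert to SEK at spot, deposit the SEK at 5.63%, and buy KRW forward at 0.007602 to cover the loan.
The gap between the two covered legs is SEK 2,671,775.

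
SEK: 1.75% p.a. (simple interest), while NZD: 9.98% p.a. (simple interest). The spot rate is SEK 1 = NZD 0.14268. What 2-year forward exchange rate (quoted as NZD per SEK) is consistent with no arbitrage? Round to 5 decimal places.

0.16537

T = 2 years.
Growth of 1 NZD over T: 1 + 0.0998×2 = 1.199600.
Growth of 1 SEK over T: 1 + 0.0175×2 = 1.035000.
CIP: F = S · (grow NZD)/(grow SEK) = 0.14268 × 1.199600/1.035000 = 0.1653709 NZD per SEK.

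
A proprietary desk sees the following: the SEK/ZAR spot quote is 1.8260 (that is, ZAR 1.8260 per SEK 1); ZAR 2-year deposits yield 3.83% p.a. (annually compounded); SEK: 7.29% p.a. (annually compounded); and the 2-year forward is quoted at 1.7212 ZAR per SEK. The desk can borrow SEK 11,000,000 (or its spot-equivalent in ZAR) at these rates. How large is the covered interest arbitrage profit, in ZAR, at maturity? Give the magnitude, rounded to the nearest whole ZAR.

ZAR 140,228

T = 2 years.
Keep in SEK, deliver into the forward: 11,000,000·1.15111441·1.7212 = ZAR 21,794,279.35.
Swap to ZAR now, deposit: 11,000,000·1.8260·1.07806689 = ZAR 21,654,051.55.
The quoted forward overvalues SEK, so borrow ZAR, buy SEK at spot, deposit the SEK at 7.29%, and sell the proceeds forward at 1.7212.
The gap between the two covered legs is ZAR 140,228.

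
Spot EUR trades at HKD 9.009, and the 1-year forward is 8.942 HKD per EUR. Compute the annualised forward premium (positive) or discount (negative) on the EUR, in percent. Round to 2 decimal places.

T = 1 year.
EUR trades forward at -0.74370% vs spot over the period.
Annualise by dividing by T: -0.0074370 / 1 = -0.007437 → -0.74%.

-0.74%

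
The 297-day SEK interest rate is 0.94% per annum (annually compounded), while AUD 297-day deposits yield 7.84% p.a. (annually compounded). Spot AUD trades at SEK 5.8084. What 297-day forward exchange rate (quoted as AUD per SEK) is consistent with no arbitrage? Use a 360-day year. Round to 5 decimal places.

T = 297/360 years.
Growth of 1 SEK over T: (1 + 0.0094)^(297/360) = 1.0077486.
AUD accumulates by (1 + 0.0784)^(297/360) = 1.0642494.
Forward (SEK per AUD) = 5.8084 × 1.0077486 / 1.0642494 = 5.500033.
Invert for AUD per SEK: 1 / 5.500033 = 0.18182.

0.18182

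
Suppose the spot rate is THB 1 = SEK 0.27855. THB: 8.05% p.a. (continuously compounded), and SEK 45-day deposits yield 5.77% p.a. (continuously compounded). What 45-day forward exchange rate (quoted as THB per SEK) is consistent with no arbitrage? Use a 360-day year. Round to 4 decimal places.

T = 45/360 years.
SEK growth factor: e^(0.0577×45/360) = 1.0072386.
THB accumulates by e^(0.0805×45/360) = 1.0101133.
So F = 0.27855 × 1.0072386 / 1.0101133 = 0.2777573 (SEK/THB).
Invert for THB per SEK: 1 / 0.2777573 = 3.6003.

3.6003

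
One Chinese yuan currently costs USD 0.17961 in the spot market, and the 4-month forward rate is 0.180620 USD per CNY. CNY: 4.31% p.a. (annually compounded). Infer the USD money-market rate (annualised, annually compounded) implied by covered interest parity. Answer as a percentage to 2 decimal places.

T = 4/12 years.
CIP gives F = S · g_USD/g_CNY, so g_USD/g_CNY = 0.18062/0.17961 = 1.0056233.
The CNY side grows by (1 + 0.0431)^(4/12) = 1.0141651.
Hence g_USD = 1.0198681.
Annualise: 1.0198681^(12/4) − 1 = 0.060796 = 6.08%.

6.08%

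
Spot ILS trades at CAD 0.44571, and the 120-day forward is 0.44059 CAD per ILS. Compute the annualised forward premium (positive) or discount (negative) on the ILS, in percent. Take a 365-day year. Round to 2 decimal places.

-3.49%

T = 120/365 years.
Period premium: (0.44059 − 0.44571)/0.44571 = -0.0114873.
×(1/T) gives -3.49% p.a.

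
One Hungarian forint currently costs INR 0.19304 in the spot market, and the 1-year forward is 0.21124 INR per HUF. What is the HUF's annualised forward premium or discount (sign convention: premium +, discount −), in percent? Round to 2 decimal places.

T = 1 year.
HUF trades forward at +9.42810% vs spot over the period.
Annualise by dividing by T: 0.0942810 / 1 = 0.094281 → 9.43%.

+9.43%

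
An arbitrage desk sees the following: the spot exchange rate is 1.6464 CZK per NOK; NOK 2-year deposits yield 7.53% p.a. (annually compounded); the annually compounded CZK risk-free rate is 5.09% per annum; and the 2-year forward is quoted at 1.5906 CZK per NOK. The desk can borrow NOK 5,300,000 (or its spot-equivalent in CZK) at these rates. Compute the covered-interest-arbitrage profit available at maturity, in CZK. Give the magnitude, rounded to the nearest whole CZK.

T = 2 years.
Route A — deposit NOK, sell forward: 5,300,000 × 1.15627009 × 1.5906 = CZK 9,747,564.99.
Route B — convert at spot, deposit CZK: 5,300,000 × 1.6464 × 1.10439081 = CZK 9,636,825.86.
The quoted forward overvalues NOK, so borrow CZK, buy NOK at spot, deposit the NOK at 7.53%, and sell the proceeds forward at 1.5906.
Profit = 9,747,564.99 − 9,636,825.86 = CZK 110,739.

CZK 110,739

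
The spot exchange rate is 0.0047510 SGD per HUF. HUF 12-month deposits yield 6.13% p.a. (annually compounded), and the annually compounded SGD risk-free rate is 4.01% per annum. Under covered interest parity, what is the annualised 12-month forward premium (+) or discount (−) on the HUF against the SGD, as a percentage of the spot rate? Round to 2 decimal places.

T = 1 year.
F = S · g_SGD/g_HUF = 0.004751 × 1.040100/1.061300 = 0.0046560964.
Annualised premium = (F − S)/S × (1/T) = (0.0046560964 − 0.004751)/0.004751 ÷ 1 = -2.00%.

-2.00%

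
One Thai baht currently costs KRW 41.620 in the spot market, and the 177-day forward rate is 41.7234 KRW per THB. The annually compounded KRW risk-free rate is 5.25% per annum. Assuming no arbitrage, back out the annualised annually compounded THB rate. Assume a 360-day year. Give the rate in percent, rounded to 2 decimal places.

T = 177/360 years.
CIP gives F = S · g_KRW/g_THB, so g_KRW/g_THB = 41.7234/41.62 = 1.0024844.
The KRW side grows by (1 + 0.0525)^(177/360) = 1.0254769.
That pins the THB growth at 1.0229355.
r = 1.0229355^(360/177) − 1 = 0.047202 → 4.72%.

4.72%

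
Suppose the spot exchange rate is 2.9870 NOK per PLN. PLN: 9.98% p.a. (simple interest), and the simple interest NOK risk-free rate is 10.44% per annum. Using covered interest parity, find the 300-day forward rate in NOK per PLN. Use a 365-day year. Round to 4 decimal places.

T = 300/365 years.
NOK accumulates by 1 + 0.1044×300/365 = 1.0858082.
PLN growth factor: 1 + 0.0998×300/365 = 1.0820274.
So F = 2.987 × 1.0858082 / 1.0820274 = 2.997437 (NOK/PLN).

2.9974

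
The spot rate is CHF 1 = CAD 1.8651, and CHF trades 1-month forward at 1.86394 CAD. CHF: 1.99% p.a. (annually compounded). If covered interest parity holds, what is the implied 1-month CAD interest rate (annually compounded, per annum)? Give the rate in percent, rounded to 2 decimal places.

1.23%

T = 1/12 years.
CIP gives F = S · g_CAD/g_CHF, so g_CAD/g_CHF = 1.86394/1.8651 = 0.9993780.
CHF growth factor: (1 + 0.0199)^(1/12) = 1.0016434.
That pins the CAD growth at 1.0010204.
r = 1.0010204^(12/1) − 1 = 0.012314 → 1.23%.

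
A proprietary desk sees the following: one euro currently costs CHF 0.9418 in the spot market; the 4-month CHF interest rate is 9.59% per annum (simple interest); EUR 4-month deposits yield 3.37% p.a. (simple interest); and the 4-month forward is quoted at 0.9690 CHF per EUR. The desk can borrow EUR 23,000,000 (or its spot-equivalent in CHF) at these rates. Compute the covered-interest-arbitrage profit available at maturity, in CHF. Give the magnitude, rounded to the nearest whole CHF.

T = 4/12 years.
Route A — deposit EUR, sell forward: 23,000,000 × 1.0112333333 × 0.9690 = CHF 22,537,357.30.
Route B — convert at spot, deposit CHF: 23,000,000 × 0.9418 × 1.0319666667 = CHF 22,353,842.75.
The quoted forward overvalues EUR, so borrow CHF, buy EUR at spot, deposit the EUR at 3.37%, and sell the proceeds forward at 0.9690.
The gap between the two covered legs is CHF 183,515.

CHF 183,515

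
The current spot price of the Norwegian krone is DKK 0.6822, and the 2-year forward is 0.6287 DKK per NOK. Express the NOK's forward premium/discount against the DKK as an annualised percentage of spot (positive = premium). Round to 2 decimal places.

-3.92%

T = 2 years.
NOK trades forward at -7.84227% vs spot over the period.
×(1/T) gives -3.92% p.a.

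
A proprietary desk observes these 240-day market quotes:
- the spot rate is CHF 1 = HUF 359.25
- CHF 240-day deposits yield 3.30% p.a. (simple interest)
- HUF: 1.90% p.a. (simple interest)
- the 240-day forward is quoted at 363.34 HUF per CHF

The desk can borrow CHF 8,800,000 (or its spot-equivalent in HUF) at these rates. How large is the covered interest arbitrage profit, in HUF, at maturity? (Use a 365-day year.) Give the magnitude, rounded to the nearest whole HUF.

HUF 65,875,180

T = 240/365 years.
Route A — deposit CHF, sell forward: 8,800,000 × 1.021698630137 × 363.34 = HUF 3,266,771,026.41.
Route B — convert at spot, deposit HUF: 8,800,000 × 359.25 × 1.012493150685 = HUF 3,200,895,846.58.
The quoted forward overvalues CHF, so borrow HUF, buy CHF at spot, deposit the CHF at 3.30%, and sell the proceeds forward at 363.34.
Profit = 3,266,771,026.41 − 3,200,895,846.58 = HUF 65,875,180.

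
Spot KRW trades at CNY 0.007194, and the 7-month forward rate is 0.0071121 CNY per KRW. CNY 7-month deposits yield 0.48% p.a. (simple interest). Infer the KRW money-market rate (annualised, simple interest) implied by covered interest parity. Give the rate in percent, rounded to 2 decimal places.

2.46%

T = 7/12 years.
F/S = 0.0071121/0.007194 = 0.9886155 = (growth of CNY) / (growth of KRW).
The CNY side grows by 1 + 0.0048×7/12 = 1.002800.
So the KRW growth factor = 1.0143478.
r = (1.0143478 − 1)/(7/12) = 0.024596 → 2.46%.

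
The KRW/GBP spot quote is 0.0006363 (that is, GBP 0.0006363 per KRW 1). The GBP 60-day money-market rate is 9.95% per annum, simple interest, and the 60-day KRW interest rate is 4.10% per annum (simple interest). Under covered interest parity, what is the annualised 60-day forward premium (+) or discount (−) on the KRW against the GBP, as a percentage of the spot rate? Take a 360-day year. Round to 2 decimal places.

T = 60/360 years.
F = S · g_GBP/g_KRW = 0.0006363 × 1.0165833/1.0068333 = 0.0006424618.
Annualised premium = (F − S)/S × (1/T) = (0.0006424618 − 0.0006363)/0.0006363 ÷ (60/360) = 5.81%.

+5.81%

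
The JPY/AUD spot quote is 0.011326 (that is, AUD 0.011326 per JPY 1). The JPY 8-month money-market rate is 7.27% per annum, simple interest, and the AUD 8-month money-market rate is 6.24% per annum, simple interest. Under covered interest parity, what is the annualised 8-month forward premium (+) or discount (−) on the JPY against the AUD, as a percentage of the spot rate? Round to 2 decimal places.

-0.98%

T = 8/12 years.
F = S · g_AUD/g_JPY = 0.011326 × 1.041600/1.0484667 = 0.011251823.
(F − S)/S ÷ T = (0.011251823 − 0.011326)/0.011326/(8/12) = -0.009824 → -0.98%.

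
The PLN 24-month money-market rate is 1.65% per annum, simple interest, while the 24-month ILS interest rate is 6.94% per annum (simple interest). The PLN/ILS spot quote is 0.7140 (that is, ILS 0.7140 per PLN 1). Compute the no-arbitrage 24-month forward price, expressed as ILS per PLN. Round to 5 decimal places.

T = 2 years.
ILS accumulates by 1 + 0.0694×2 = 1.138800.
PLN accumulates by 1 + 0.0165×2 = 1.033000.
CIP: F = S · (grow ILS)/(grow PLN) = 0.714 × 1.138800/1.033000 = 0.7871280 ILS per PLN.

0.78713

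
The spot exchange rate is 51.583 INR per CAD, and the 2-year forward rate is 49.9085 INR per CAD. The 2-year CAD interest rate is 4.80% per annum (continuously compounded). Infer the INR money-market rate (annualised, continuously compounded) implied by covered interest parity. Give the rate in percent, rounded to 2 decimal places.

T = 2 years.
CIP gives F = S · g_INR/g_CAD, so g_INR/g_CAD = 49.9085/51.583 = 0.9675378.
CAD growth factor: e^(0.0480×2) = 1.1007591.
Hence g_INR = 1.065026.
r = ln(1.065026)/2 = 0.031500 → 3.15%.

3.15%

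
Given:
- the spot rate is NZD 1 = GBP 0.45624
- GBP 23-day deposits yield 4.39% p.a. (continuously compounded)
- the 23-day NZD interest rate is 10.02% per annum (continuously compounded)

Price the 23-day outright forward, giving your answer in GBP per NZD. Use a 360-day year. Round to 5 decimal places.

T = 23/360 years.
GBP accumulates by e^(0.0439×23/360) = 1.0028087.
NZD growth factor: e^(0.1002×23/360) = 1.0064222.
So F = 0.45624 × 1.0028087 / 1.0064222 = 0.4546019 (GBP/NZD).

0.45460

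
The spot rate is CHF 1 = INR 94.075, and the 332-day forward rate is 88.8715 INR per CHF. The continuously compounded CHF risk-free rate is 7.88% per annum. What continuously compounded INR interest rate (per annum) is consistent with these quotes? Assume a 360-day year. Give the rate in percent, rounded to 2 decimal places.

T = 332/360 years.
F/S = 88.8715/94.075 = 0.9446877 = (growth of INR) / (growth of CHF).
CHF growth factor: e^(0.0788×332/360) = 1.0753768.
Hence g_INR = 1.0158952.
r = ln(1.0158952)/(332/360) = 0.017100 → 1.71%.

1.71%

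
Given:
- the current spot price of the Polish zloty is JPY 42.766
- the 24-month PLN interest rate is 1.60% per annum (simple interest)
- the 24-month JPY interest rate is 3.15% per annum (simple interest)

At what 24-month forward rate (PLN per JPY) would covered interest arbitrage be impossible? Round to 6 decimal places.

0.022701

T = 2 years.
JPY accumulates by 1 + 0.0315×2 = 1.063000.
PLN accumulates by 1 + 0.0160×2 = 1.032000.
So F = 42.766 × 1.063000 / 1.032000 = 44.05064 (JPY/PLN).
Quoted the other way: 1/44.05064 = 0.022701 PLN per JPY.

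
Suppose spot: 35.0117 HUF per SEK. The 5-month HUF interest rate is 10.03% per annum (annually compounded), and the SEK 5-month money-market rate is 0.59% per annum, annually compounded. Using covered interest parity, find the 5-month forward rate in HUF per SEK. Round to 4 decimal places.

36.3450

T = 5/12 years.
Growth of 1 HUF over T: (1 + 0.1003)^(5/12) = 1.04062989.
SEK growth factor: (1 + 0.0059)^(5/12) = 1.00245412.
Forward (HUF per SEK) = 35.0117 × 1.04062989 / 1.00245412 = 36.345026.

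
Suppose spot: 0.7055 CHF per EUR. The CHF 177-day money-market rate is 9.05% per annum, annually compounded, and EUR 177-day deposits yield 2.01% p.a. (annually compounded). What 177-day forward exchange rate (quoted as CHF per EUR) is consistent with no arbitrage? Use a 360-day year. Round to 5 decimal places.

T = 177/360 years.
CHF growth factor: (1 + 0.0905)^(177/360) = 1.0435164.
Growth of 1 EUR over T: (1 + 0.0201)^(177/360) = 1.0098325.
Forward (CHF per EUR) = 0.7055 × 1.0435164 / 1.0098325 = 0.7290326.

0.72903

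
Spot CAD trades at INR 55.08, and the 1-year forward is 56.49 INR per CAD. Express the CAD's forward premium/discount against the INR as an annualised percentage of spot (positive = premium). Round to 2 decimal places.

T = 1 year.
CAD trades forward at +2.55991% vs spot over the period.
Annualise by dividing by T: 0.0255991 / 1 = 0.025599 → 2.56%.

+2.56%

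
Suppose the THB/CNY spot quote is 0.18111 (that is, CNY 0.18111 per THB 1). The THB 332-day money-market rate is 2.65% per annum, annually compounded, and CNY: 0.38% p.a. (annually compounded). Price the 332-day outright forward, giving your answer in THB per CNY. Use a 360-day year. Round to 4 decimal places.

T = 332/360 years.
Growth of 1 CNY over T: (1 + 0.0038)^(332/360) = 1.0035039.
THB accumulates by (1 + 0.0265)^(332/360) = 1.0244139.
Forward (CNY per THB) = 0.18111 × 1.0035039 / 1.0244139 = 0.1774132.
Invert for THB per CNY: 1 / 0.1774132 = 5.6366.

5.6366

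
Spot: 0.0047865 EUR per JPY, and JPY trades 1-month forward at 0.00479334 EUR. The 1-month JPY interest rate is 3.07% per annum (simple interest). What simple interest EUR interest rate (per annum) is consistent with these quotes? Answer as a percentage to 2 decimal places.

4.79%

T = 1/12 years.
F/S = 0.00479334/0.0047865 = 1.0014290 = (growth of EUR) / (growth of JPY).
The JPY side grows by 1 + 0.0307×1/12 = 1.0025583.
So the EUR growth factor = 1.003991.
(1.003991 − 1)/T = 0.047892, i.e. 4.79%.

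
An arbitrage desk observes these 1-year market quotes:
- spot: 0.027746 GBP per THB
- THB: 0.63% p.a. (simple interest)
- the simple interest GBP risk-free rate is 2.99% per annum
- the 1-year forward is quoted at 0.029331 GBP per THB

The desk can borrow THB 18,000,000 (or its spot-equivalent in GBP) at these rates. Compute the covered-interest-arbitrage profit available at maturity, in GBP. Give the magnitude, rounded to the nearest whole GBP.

GBP 16,923

T = 1 year.
Route A — deposit THB, sell forward: 18,000,000 × 1.006300 × 0.029331 = GBP 531,284.14.
Route B — convert at spot, deposit GBP: 18,000,000 × 0.027746 × 1.029900 = GBP 514,360.90.
The quoted forward overvalues THB, so borrow GBP, buy THB at spot, deposit the THB at 0.63%, and sell the proceeds forward at 0.029331.
Profit = 531,284.14 − 514,360.90 = GBP 16,923.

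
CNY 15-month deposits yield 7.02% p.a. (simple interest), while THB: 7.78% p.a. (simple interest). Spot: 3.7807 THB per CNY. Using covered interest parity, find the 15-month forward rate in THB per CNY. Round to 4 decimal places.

3.8137

T = 15/12 years.
THB growth factor: 1 + 0.0778×15/12 = 1.097250.
CNY growth factor: 1 + 0.0702×15/12 = 1.087750.
Forward (THB per CNY) = 3.7807 × 1.097250 / 1.087750 = 3.813719.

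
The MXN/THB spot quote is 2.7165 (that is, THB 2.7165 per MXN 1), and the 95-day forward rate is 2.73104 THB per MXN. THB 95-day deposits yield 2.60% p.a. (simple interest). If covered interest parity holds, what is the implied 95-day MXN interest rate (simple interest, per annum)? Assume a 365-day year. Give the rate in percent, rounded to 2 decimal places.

T = 95/365 years.
F/S = 2.73104/2.7165 = 1.0053525 = (growth of THB) / (growth of MXN).
The THB side grows by 1 + 0.0260×95/365 = 1.0067671.
That pins the MXN growth at 1.0014071.
(1.0014071 − 1)/T = 0.005406, i.e. 0.54%.

0.54%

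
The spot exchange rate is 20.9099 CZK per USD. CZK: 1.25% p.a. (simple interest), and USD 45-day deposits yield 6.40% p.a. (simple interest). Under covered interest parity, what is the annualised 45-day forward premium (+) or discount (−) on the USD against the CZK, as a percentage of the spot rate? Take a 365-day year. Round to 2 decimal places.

T = 45/365 years.
CIP forward (CZK per USD) = 20.9099 × 1.0015411/1.0078904 = 20.7781761.
Annualised premium = (F − S)/S × (1/T) = (20.7781761 − 20.9099)/20.9099 ÷ (45/365) = -5.11%.

-5.11%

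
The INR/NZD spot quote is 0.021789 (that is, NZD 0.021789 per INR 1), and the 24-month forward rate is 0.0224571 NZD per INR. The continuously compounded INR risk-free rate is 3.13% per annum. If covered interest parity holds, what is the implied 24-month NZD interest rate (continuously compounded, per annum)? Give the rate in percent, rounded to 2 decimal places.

4.64%

T = 2 years.
By CIP, F/S equals the NZD-to-INR growth ratio: 0.0224571/0.021789 = 1.0306623.
The INR side grows by e^(0.0313×2) = 1.0646009.
So the NZD growth factor = 1.097244.
r = ln(1.097244)/2 = 0.046401 → 4.64%.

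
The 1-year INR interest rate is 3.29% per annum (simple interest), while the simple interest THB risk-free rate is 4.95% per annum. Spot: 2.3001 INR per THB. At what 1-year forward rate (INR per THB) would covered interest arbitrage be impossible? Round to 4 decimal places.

2.2637

T = 1 year.
INR growth factor: 1 + 0.0329×1 = 1.032900.
Growth of 1 THB over T: 1 + 0.0495×1 = 1.049500.
Forward (INR per THB) = 2.3001 × 1.032900 / 1.049500 = 2.263719.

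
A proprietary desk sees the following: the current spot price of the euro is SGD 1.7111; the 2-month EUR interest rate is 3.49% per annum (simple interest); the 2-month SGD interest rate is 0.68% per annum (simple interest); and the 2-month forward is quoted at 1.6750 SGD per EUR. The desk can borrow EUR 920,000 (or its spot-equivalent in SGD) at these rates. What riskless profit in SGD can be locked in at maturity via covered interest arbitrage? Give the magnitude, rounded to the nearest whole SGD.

T = 2/12 years.
Invest the EUR and cover forward: 920,000 × 1.005816667 × 1.6750 = SGD 1,549,963.48.
Convert at spot and invest in SGD: 920,000 × 1.7111 × 1.001133333 = SGD 1,575,996.11.
The quoted forward undervalues EUR, so borrow EUR, convert to SGD at spot, deposit the SGD at 0.68%, and buy EUR forward at 1.6750 to cover the loan.
Arbitrage profit = |1,549,963.48 − 1,575,996.11| = SGD 26,033.

SGD 26,033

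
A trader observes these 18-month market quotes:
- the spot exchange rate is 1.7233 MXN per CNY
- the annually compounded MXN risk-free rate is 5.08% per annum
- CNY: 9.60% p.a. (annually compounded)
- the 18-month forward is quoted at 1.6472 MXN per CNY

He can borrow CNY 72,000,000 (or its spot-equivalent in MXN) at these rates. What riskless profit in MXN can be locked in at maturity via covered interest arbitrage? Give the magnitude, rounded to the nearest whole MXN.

MXN 2,428,723

T = 18/12 years.
Invest the CNY and cover forward: 72,000,000 × 1.14740260415 × 1.6472 = MXN 136,080,113.01.
Convert at spot and invest in MXN: 72,000,000 × 1.7233 × 1.0771596987 = MXN 133,651,390.23.
The quoted forward overvalues CNY, so borrow MXN, buy CNY at spot, deposit the CNY at 9.60%, and sell the proceeds forward at 1.6472.
The gap between the two covered legs is MXN 2,428,723.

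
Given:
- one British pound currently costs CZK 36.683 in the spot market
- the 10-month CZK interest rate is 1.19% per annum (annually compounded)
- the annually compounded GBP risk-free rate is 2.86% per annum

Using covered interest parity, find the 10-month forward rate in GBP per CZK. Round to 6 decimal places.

0.027635

T = 10/12 years.
Growth of 1 CZK over T: (1 + 0.0119)^(10/12) = 1.0099069.
GBP accumulates by (1 + 0.0286)^(10/12) = 1.0237772.
CIP: F = S · (grow CZK)/(grow GBP) = 36.683 × 1.0099069/1.0237772 = 36.18601 CZK per GBP.
Quoted the other way: 1/36.18601 = 0.027635 GBP per CZK.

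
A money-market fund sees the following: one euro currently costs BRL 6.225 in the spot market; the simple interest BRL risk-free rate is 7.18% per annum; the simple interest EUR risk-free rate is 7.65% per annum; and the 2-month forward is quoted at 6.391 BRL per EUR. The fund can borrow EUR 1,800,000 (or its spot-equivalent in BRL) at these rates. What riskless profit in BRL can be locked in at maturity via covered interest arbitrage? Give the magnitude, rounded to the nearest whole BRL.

BRL 311,387

T = 2/12 years.
Keep in EUR, deliver into the forward: 1,800,000·1.012750·6.391 = BRL 11,650,473.45.
Swap to BRL now, deposit: 1,800,000·6.225·1.0119666667 = BRL 11,339,086.50.
The quoted forward overvalues EUR, so borrow BRL, buy EUR at spot, deposit the EUR at 7.65%, and sell the proceeds forward at 6.391.
The gap between the two covered legs is BRL 311,387.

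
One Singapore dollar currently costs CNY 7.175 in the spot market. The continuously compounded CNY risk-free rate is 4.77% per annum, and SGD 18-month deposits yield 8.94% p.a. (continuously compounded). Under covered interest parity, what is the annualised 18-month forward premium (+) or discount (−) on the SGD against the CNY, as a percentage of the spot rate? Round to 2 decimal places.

-4.04%

T = 18/12 years.
CIP forward (CNY per SGD) = 7.175 × 1.0741719/1.1435072 = 6.739952.
(F − S)/S ÷ T = (6.739952 − 7.175)/7.175/(18/12) = -0.040423 → -4.04%.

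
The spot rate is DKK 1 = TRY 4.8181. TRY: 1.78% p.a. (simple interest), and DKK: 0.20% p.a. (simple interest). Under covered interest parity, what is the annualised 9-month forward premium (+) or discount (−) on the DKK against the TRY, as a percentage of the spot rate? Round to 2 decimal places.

T = 9/12 years.
No-arbitrage forward: 4.8181 × 1.013350 / 1.001500 = 4.8751090 TRY/DKK.
Annualised premium = (F − S)/S × (1/T) = (4.8751090 − 4.8181)/4.8181 ÷ (9/12) = 1.58%.

+1.58%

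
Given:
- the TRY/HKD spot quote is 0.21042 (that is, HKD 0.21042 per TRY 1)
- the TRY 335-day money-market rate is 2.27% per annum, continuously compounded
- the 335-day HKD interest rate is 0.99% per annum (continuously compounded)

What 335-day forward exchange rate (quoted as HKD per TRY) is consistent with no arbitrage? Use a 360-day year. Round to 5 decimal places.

T = 335/360 years.
HKD growth factor: e^(0.0099×335/360) = 1.0092551.
Growth of 1 TRY over T: e^(0.0227×335/360) = 1.0213483.
So F = 0.21042 × 1.0092551 / 1.0213483 = 0.2079285 (HKD/TRY).

0.20793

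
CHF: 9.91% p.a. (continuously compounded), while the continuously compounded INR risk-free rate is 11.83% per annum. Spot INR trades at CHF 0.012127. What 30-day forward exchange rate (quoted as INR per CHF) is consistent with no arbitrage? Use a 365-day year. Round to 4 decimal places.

82.5909

T = 30/365 years.
CHF growth factor: e^(0.0991×30/365) = 1.00817847.
Growth of 1 INR over T: e^(0.1183×30/365) = 1.00977071.
Forward (CHF per INR) = 0.012127 × 1.00817847 / 1.00977071 = 0.012107878.
Invert for INR per CHF: 1 / 0.012107878 = 82.5909.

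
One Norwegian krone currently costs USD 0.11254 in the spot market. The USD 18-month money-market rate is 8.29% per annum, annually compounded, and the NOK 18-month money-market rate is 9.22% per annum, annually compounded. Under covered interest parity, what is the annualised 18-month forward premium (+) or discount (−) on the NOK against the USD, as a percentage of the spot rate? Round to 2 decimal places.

T = 18/12 years.
CIP forward (USD per NOK) = 0.11254 × 1.1268926/1.1414404 = 0.11110566.
Annualised premium = (F − S)/S × (1/T) = (0.11110566 − 0.11254)/0.11254 ÷ (18/12) = -0.85%.

-0.85%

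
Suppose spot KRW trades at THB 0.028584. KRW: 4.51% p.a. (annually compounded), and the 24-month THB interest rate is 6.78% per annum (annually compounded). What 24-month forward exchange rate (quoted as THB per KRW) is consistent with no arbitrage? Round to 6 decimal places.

T = 2 years.
Growth of 1 THB over T: (1 + 0.0678)^2 = 1.1401968.
KRW accumulates by (1 + 0.0451)^2 = 1.092234.
Forward (THB per KRW) = 0.028584 × 1.1401968 / 1.092234 = 0.02983920.

0.029839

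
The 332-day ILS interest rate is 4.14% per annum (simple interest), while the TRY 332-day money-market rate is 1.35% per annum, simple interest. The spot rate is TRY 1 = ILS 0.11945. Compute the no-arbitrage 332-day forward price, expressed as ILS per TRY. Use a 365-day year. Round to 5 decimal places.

0.12244

T = 332/365 years.
Growth of 1 ILS over T: 1 + 0.0414×332/365 = 1.037657.
TRY accumulates by 1 + 0.0135×332/365 = 1.0122795.
CIP: F = S · (grow ILS)/(grow TRY) = 0.11945 × 1.037657/1.0122795 = 0.1224446 ILS per TRY.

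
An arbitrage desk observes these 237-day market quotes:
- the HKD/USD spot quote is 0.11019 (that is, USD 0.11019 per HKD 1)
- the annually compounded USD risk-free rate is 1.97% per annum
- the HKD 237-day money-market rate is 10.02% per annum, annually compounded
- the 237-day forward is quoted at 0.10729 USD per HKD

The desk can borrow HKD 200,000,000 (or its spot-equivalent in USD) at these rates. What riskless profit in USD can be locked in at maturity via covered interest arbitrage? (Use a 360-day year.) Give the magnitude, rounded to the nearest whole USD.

T = 237/360 years.
Keep in HKD, deliver into the forward: 200,000,000·1.0648836607·0.10729 = USD 22,850,273.59.
Swap to USD now, deposit: 200,000,000·0.11019·1.0129259002 = USD 22,322,860.99.
The quoted forward overvalues HKD, so borrow USD, buy HKD at spot, deposit the HKD at 10.02%, and sell the proceeds forward at 0.10729.
Profit = 22,850,273.59 − 22,322,860.99 = USD 527,413.

USD 527,413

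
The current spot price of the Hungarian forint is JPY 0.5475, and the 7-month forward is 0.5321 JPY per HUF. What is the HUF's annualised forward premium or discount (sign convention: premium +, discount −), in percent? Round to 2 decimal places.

-4.82%

T = 7/12 years.
Period premium: (0.5321 − 0.5475)/0.5475 = -0.0281279.
×(1/T) gives -4.82% p.a.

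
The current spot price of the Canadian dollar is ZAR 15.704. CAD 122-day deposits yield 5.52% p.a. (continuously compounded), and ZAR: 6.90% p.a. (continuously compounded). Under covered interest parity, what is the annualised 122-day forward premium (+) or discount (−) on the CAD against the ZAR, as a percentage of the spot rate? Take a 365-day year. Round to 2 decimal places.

T = 122/365 years.
No-arbitrage forward: 15.704 × 1.023331 / 1.0186217 = 15.776603 ZAR/CAD.
(F − S)/S ÷ T = (15.776603 − 15.704)/15.704/(122/365) = 0.013832 → 1.38%.

+1.38%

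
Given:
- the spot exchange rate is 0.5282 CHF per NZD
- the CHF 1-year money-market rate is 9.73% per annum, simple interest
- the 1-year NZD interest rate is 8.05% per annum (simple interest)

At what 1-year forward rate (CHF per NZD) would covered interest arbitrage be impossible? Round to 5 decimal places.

0.53641

T = 1 year.
Growth of 1 CHF over T: 1 + 0.0973×1 = 1.097300.
Growth of 1 NZD over T: 1 + 0.0805×1 = 1.080500.
Forward (CHF per NZD) = 0.5282 × 1.097300 / 1.080500 = 0.5364126.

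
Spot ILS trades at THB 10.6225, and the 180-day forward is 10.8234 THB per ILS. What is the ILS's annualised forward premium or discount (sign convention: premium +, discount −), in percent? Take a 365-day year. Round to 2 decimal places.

T = 180/365 years.
Period premium: (10.8234 − 10.6225)/10.6225 = 0.0189127.
Annualise by dividing by T: 0.0189127 / (180/365) = 0.038351 → 3.84%.

+3.84%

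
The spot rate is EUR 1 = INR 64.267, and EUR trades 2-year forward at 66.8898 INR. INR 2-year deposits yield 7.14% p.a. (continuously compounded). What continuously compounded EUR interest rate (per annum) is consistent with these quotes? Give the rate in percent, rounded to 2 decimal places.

T = 2 years.
CIP gives F = S · g_INR/g_EUR, so g_INR/g_EUR = 66.8898/64.267 = 1.0408110.
The INR side grows by e^(0.0714×2) = 1.1534991.
Hence g_EUR = 1.1082695.
Take logs: ln 1.1082695 / 2 = 0.051400, so 5.14%.

5.14%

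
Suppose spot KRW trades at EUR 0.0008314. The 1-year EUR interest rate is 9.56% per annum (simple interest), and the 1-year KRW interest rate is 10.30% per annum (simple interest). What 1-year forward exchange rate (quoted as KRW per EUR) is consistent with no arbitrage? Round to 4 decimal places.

1210.9145

T = 1 year.
EUR growth factor: 1 + 0.0956×1 = 1.095600.
Growth of 1 KRW over T: 1 + 0.1030×1 = 1.103000.
Forward (EUR per KRW) = 0.0008314 × 1.095600 / 1.103000 = 0.0008258221578.
Invert for KRW per EUR: 1 / 0.0008258221578 = 1210.9145.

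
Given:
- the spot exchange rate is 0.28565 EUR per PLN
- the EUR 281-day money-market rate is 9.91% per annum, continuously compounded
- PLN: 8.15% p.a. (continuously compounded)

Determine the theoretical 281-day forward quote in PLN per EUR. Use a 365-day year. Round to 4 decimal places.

T = 281/365 years.
EUR accumulates by e^(0.0991×281/365) = 1.0792792.
PLN growth factor: e^(0.0815×281/365) = 1.0647541.
Forward (EUR per PLN) = 0.28565 × 1.0792792 / 1.0647541 = 0.2895468.
Quoted the other way: 1/0.2895468 = 3.4537 PLN per EUR.

3.4537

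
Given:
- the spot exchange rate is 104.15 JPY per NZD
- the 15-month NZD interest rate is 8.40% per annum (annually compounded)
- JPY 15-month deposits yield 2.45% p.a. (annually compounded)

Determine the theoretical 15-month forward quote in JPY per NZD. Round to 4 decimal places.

T = 15/12 years.
JPY accumulates by (1 + 0.0245)^(15/12) = 1.03071822.
Growth of 1 NZD over T: (1 + 0.0840)^(15/12) = 1.10608016.
Forward (JPY per NZD) = 104.15 × 1.03071822 / 1.10608016 = 97.053818.

97.0538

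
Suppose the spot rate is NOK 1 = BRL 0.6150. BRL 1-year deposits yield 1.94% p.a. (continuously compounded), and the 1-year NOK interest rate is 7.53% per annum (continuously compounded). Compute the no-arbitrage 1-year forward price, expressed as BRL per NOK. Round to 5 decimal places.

T = 1 year.
BRL accumulates by e^(0.0194×1) = 1.0195894.
NOK accumulates by e^(0.0753×1) = 1.0782076.
So F = 0.615 × 1.0195894 / 1.0782076 = 0.5815647 (BRL/NOK).

0.58156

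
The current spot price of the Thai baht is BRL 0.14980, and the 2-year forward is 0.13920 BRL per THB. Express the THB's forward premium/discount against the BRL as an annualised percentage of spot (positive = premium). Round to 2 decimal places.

-3.54%

T = 2 years.
THB trades forward at -7.07610% vs spot over the period.
×(1/T) gives -3.54% p.a.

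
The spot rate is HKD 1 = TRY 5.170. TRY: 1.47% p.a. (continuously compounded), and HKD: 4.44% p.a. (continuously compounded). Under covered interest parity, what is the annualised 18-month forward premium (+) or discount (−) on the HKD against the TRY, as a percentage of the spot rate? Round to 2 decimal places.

-2.90%

T = 18/12 years.
CIP forward (TRY per HKD) = 5.17 × 1.0222949/1.0688678 = 4.944732.
Annualised premium = (F − S)/S × (1/T) = (4.944732 − 5.17)/5.17 ÷ (18/12) = -2.90%.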